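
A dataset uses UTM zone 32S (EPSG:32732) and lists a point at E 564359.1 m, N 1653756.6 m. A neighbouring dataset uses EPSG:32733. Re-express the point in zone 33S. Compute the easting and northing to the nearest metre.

UTM 32S → geographic: φ = -75.19190032°, λ = 11.25640021°.
UTM 33S (λ₀ = 15°) forward: E = 393263.705 m, N = 1651609.451 m.

E 393264 m, N 1651609 m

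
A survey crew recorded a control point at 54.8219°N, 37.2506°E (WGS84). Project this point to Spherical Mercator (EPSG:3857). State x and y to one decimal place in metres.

x 4146717.8 m, y 7327377.0 m

Web Mercator is spherical with R = a = 6378137 m.
x = R·λ = 6378137 × 0.650145618 = 4146717.824 m.
y = R·ln tan(π/4 + φ/2) = 6378137 × 1.148827154 = 7327376.976 m.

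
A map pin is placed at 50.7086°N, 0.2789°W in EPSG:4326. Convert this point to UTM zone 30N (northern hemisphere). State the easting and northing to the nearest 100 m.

Zone 30 central meridian λ₀ = 6×30 − 183 = -3°; Δλ = +2.7211°.
Transverse Mercator on WGS84 with k₀ = 0.9996 gives E = 692117.758 m, N = 5620952.848 m.

E 692100 m, N 5621000 m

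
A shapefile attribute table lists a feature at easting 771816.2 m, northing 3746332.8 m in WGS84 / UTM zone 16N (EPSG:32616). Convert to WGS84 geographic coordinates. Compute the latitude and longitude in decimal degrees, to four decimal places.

lat 33.8223°, lon -84.0632°

Zone 16N: λ₀ = -87°, k₀ = 0.9996, false easting 500000 m.
Meridian distance M = (N − FN)/k₀ = 3747831.9 m.
Inverse transverse Mercator on WGS84 gives φ = 33.82229991°, λ = -84.06319963°.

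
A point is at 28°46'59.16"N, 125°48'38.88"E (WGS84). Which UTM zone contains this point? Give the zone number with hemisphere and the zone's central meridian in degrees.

Zone 51N, central meridian 123°

UTM zone = ⌊(λ + 180)/6⌋ + 1; 125.8108° ∈ [120°, 126°) → zone 51.
Hemisphere: N (φ ≥ 0).
Central meridian λ₀ = 6×51 − 183 = 123°.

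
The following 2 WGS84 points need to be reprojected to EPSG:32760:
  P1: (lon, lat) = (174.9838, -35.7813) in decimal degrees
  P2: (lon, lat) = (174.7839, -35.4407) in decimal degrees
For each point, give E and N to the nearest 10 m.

UTM zone 60S: λ₀ = 177°, k₀ = 0.9996.
P1 (-35.7813°, 174.9838°) → (317772.290, 6038433.015) m.
P2 (-35.4407°, 174.7839°) → (298850.846, 6075826.856) m.

P1: E 317770 m, N 6038430 m; P2: E 298850 m, N 6075830 m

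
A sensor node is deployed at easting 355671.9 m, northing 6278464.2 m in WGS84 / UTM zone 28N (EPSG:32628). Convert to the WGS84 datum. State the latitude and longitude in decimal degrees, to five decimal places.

lat 56.62810°, lon -17.35270°

Zone 28N: λ₀ = -15°, k₀ = 0.9996, false easting 500000 m.
Meridian distance M = (N − FN)/k₀ = 6280976.6 m.
Inverse transverse Mercator on WGS84 gives φ = 56.62810008°, λ = -17.35269948°.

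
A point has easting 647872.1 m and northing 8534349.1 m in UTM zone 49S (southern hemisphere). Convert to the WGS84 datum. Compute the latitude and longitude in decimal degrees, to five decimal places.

lat -13.25420°, lon 112.36490°

Zone 49S: λ₀ = 111°, k₀ = 0.9996, false easting 500000 m, false northing 10000000 m.
Meridian distance M = (N − FN)/k₀ = -1466237.4 m.
Inverse transverse Mercator on WGS84 gives φ = -13.25420007°, λ = 112.36489976°.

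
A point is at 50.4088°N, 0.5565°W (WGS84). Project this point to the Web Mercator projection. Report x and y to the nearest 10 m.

Web Mercator is spherical with R = a = 6378137 m.
x = R·λ = 6378137 × -0.009712757 = -61949.297 m.
y = R·ln tan(π/4 + φ/2) = 6378137 × 1.021830688 = 6517376.119 m.

x -61950 m, y 6517380 m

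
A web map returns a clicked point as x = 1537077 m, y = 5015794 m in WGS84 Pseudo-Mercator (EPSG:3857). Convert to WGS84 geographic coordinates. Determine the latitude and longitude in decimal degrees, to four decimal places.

R = 6378137 m. λ = x/R = 13.80779762°.
φ = 2·arctan(exp(y/R)) − 90° = 2·arctan(2.19549) − 90° = 41.02340155°.

lat 41.0234°, lon 13.8078°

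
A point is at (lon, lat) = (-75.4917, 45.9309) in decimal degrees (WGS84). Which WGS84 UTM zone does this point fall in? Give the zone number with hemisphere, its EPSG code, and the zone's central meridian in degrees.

UTM zone = ⌊(λ + 180)/6⌋ + 1; -75.4917° ∈ [-78°, -72°) → zone 18.
Hemisphere: N (φ ≥ 0).
Central meridian λ₀ = 6×18 − 183 = -75°.
EPSG code: 32618.

Zone 18N (EPSG:32618), central meridian -75°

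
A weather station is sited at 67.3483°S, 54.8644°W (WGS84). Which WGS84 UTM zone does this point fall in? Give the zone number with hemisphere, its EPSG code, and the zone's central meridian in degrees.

UTM zone = ⌊(λ + 180)/6⌋ + 1; -54.8644° ∈ [-60°, -54°) → zone 21.
Hemisphere: S (φ < 0).
Central meridian λ₀ = 6×21 − 183 = -57°.
EPSG code: 32721.

Zone 21S (EPSG:32721), central meridian -57°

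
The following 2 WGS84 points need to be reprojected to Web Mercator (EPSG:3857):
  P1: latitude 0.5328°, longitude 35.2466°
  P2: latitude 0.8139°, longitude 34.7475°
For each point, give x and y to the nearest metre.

Web Mercator: x = R·λ, y = R·ln tan(π/4+φ/2), R = 6378137 m.
P1 (0.5328°, 35.2466°) → (3923633.564, 59311.880) m.
P2 (0.8139°, 34.7475°) → (3868074.006, 90605.981) m.

P1: x 3923634 m, y 59312 m; P2: x 3868074 m, y 90606 m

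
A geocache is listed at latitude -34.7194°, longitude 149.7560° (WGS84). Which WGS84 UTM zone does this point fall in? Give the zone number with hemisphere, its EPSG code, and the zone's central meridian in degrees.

UTM zone = ⌊(λ + 180)/6⌋ + 1; 149.7560° ∈ [144°, 150°) → zone 55.
Hemisphere: S (φ < 0).
Central meridian λ₀ = 6×55 − 183 = 147°.
EPSG code: 32755.

Zone 55S (EPSG:32755), central meridian 147°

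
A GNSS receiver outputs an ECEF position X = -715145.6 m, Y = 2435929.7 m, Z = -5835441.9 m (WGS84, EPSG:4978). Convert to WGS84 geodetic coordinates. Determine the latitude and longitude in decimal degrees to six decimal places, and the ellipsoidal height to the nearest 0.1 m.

lat -66.628700°, lon 106.361300°, h 3628.7 m

λ = atan2(Y, X) = 106.36129996°; p = √(X²+Y²) = 2538737.2 m.
Bowring's method on WGS84 (a = 6378137 m, b = 6356752.314 m) gives φ = -66.62869965°, h = 3628.714 m.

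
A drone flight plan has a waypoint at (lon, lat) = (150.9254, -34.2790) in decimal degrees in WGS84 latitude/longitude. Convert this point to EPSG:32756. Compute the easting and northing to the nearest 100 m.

Zone 56 central meridian λ₀ = 6×56 − 183 = 153°; Δλ = -2.0746°.
Transverse Mercator on WGS84 with k₀ = 0.9996 gives E = 309028.438 m, N = 6204960.552 m.

E 309000 m, N 6205000 m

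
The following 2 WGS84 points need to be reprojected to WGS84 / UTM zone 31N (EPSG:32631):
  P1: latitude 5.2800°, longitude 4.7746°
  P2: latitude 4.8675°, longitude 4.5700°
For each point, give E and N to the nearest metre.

P1: E 696667 m, N 583896 m; P2: E 674097 m, N 538220 m

UTM zone 31N: λ₀ = 3°, k₀ = 0.9996.
P1 (5.2800°, 4.7746°) → (696667.363, 583895.543) m.
P2 (4.8675°, 4.5700°) → (674097.460, 538220.412) m.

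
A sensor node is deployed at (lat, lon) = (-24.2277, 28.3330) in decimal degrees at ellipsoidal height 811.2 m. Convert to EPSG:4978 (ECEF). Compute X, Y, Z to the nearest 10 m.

WGS84: a = 6378137 m, e² = 0.006694380; N(φ) = a/√(1−e²sin²φ) = 6381735.156 m.
X = (N+h)·cosφ·cosλ = 5123125.594 m; Y = (N+h)·cosφ·sinλ = 2762326.286 m; Z = (N(1−e²)+h)·sinφ = -2601635.502 m.

X 5123130 m, Y 2762330 m, Z -2601640 m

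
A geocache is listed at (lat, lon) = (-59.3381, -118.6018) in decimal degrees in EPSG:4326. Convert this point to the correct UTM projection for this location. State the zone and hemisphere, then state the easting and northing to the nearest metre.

Zone 11S: E 408882 m, N 3421204 m

Longitude -118.6018° lies in the 6° band [-120°, -114°), giving zone 11; latitude is south of the equator, so 11S.
Zone 11 central meridian λ₀ = 6×11 − 183 = -117°; Δλ = -1.6018°.
Transverse Mercator on WGS84 with k₀ = 0.9996 gives E = 408882.371 m, N = 3421203.656 m.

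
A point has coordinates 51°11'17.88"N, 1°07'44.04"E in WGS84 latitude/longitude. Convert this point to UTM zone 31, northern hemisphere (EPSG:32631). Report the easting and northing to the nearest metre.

Zone 31 central meridian λ₀ = 6×31 − 183 = 3°; Δλ = -1.8711°.
Transverse Mercator on WGS84 with k₀ = 0.9996 gives E = 369242.771 m, N = 5672428.824 m.

E 369243 m, N 5672429 m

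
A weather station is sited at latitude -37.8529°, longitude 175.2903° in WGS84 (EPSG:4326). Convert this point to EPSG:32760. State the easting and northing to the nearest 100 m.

Zone 60 central meridian λ₀ = 6×60 − 183 = 177°; Δλ = -1.7097°.
Transverse Mercator on WGS84 with k₀ = 0.9996 gives E = 349587.999 m, N = 5809128.509 m.

E 349600 m, N 5809100 m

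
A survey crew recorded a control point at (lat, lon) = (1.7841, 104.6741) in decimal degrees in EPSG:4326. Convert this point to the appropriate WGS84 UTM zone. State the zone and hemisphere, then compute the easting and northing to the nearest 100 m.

Zone 48N: E 463800 m, N 197200 m

Longitude 104.6741° lies in the 6° band [102°, 108°), giving zone 48; latitude is north of the equator, so 48N.
Zone 48 central meridian λ₀ = 6×48 − 183 = 105°; Δλ = -0.3259°.
Transverse Mercator on WGS84 with k₀ = 0.9996 gives E = 463752.755 m, N = 197200.505 m.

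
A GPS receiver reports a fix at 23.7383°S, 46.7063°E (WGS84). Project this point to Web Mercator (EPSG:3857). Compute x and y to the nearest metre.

Web Mercator is spherical with R = a = 6378137 m.
x = R·λ = 6378137 × 0.815178716 = 5199321.533 m.
y = R·ln tan(π/4 + φ/2) = 6378137 × -0.426700006 = -2721551.096 m.

x 5199322 m, y -2721551 m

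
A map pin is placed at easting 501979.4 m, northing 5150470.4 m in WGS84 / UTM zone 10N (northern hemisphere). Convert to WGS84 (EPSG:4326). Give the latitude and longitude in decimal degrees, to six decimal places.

lat 46.507800°, lon -122.974200°

Zone 10N: λ₀ = -123°, k₀ = 0.9996, false easting 500000 m.
Meridian distance M = (N − FN)/k₀ = 5152531.4 m.
Inverse transverse Mercator on WGS84 gives φ = 46.50780004°, λ = -122.97419999°.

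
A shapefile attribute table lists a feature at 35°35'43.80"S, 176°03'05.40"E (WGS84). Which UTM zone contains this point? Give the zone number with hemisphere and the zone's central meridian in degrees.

Zone 60S, central meridian 177°

UTM zone = ⌊(λ + 180)/6⌋ + 1; 176.0515° ∈ [174°, 180°) → zone 60.
Hemisphere: S (φ < 0).
Central meridian λ₀ = 6×60 − 183 = 177°.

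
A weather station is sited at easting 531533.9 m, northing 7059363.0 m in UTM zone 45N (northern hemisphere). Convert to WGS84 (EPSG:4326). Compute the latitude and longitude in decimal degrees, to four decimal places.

lat 63.6607°, lon 87.6370°

Zone 45N: λ₀ = 87°, k₀ = 0.9996, false easting 500000 m.
Meridian distance M = (N − FN)/k₀ = 7062187.9 m.
Inverse transverse Mercator on WGS84 gives φ = 63.66069982°, λ = 87.63699976°.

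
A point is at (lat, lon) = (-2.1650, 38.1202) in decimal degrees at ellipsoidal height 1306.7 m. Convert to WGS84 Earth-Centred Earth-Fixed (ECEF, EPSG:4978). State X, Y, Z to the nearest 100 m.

X 5015300 m, Y 3935300 m, Z -239400 m

WGS84: a = 6378137 m, e² = 0.006694380; N(φ) = a/√(1−e²sin²φ) = 6378167.468 m.
X = (N+h)·cosφ·cosλ = 5015260.989 m; Y = (N+h)·cosφ·sinλ = 3935322.977 m; Z = (N(1−e²)+h)·sinφ = -239386.850 m.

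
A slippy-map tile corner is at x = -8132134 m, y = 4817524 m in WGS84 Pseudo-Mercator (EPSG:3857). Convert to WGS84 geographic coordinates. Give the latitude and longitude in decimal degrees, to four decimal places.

R = 6378137 m. λ = x/R = -73.05220265°.
φ = 2·arctan(exp(y/R)) − 90° = 2·arctan(2.12829) − 90° = 39.66599754°.

lat 39.6660°, lon -73.0522°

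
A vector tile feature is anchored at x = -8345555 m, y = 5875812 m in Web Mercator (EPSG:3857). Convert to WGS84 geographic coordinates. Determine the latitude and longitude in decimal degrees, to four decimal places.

lat 46.5925°, lon -74.9694°

R = 6378137 m. λ = x/R = -74.96939611°.
φ = 2·arctan(exp(y/R)) − 90° = 2·arctan(2.51241) − 90° = 46.59250301°.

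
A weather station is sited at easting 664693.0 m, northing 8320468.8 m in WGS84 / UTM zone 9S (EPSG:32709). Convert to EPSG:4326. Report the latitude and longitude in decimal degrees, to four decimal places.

lat -15.1865°, lon -127.4669°

Zone 9S: λ₀ = -129°, k₀ = 0.9996, false easting 500000 m, false northing 10000000 m.
Meridian distance M = (N − FN)/k₀ = -1680203.3 m.
Inverse transverse Mercator on WGS84 gives φ = -15.18650003°, λ = -127.46690044°.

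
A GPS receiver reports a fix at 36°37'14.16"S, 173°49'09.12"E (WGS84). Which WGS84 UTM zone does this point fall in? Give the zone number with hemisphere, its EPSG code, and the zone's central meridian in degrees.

Zone 59S (EPSG:32759), central meridian 171°

UTM zone = ⌊(λ + 180)/6⌋ + 1; 173.8192° ∈ [168°, 174°) → zone 59.
Hemisphere: S (φ < 0).
Central meridian λ₀ = 6×59 − 183 = 171°.
EPSG code: 32759.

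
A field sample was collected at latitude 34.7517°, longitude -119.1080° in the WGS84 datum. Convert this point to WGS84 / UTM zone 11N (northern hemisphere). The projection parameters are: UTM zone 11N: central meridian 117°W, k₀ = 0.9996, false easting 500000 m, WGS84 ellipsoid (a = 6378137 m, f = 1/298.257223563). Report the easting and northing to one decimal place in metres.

Zone 11 central meridian λ₀ = 6×11 − 183 = -117°; Δλ = -2.1080°.
Transverse Mercator on WGS84 with k₀ = 0.9996 gives E = 307046.879 m, N = 3847531.946 m.

E 307046.9 m, N 3847531.9 m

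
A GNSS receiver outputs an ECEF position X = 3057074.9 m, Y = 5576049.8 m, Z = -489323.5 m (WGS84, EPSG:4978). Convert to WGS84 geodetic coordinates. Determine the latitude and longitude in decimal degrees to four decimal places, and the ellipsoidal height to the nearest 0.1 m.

λ = atan2(Y, X) = 61.26619981°; p = √(X²+Y²) = 6359091.0 m.
Bowring's method on WGS84 (a = 6378137 m, b = 6356752.314 m) gives φ = -4.42970006°, h = -120.888 m.

lat -4.4297°, lon 61.2662°, h -120.9 m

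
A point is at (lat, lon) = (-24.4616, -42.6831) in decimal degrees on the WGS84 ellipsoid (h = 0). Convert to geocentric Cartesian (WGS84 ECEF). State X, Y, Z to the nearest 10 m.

WGS84: a = 6378137 m, e² = 0.006694380; N(φ) = a/√(1−e²sin²φ) = 6381800.732 m.
X = (N+h)·cosφ·cosλ = 4270254.133 m; Y = (N+h)·cosφ·sinλ = -3938145.651 m; Z = (N(1−e²)+h)·sinφ = -2624906.480 m.

X 4270250 m, Y -3938150 m, Z -2624910 m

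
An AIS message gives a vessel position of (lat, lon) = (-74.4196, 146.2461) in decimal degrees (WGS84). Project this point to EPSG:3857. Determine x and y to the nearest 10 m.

x 16280040 m, y -12687210 m

Web Mercator is spherical with R = a = 6378137 m.
x = R·λ = 6378137 × 2.552475963 = 16280041.383 m.
y = R·ln tan(π/4 + φ/2) = 6378137 × -1.989171585 = -12687208.883 m.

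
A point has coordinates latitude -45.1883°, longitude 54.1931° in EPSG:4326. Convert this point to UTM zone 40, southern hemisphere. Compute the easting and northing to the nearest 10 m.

Zone 40 central meridian λ₀ = 6×40 − 183 = 57°; Δλ = -2.8069°.
Transverse Mercator on WGS84 with k₀ = 0.9996 gives E = 279499.621 m, N = 4992298.275 m.

E 279500 m, N 4992300 m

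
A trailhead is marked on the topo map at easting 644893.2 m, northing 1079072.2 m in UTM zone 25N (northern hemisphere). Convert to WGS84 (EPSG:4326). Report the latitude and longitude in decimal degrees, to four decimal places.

Zone 25N: λ₀ = -33°, k₀ = 0.9996, false easting 500000 m.
Meridian distance M = (N − FN)/k₀ = 1079504.0 m.
Inverse transverse Mercator on WGS84 gives φ = 9.75920041°, λ = -31.67899970°.

lat 9.7592°, lon -31.6790°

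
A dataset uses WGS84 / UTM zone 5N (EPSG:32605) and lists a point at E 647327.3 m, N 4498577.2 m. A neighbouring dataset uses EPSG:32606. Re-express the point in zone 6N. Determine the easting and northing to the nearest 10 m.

UTM 5N → geographic: φ = 40.62490034°, λ = -151.25810021°.
UTM 6N (λ₀ = -147°) forward: E = 139813.824 m, N = 4505841.969 m.

E 139810 m, N 4505840 m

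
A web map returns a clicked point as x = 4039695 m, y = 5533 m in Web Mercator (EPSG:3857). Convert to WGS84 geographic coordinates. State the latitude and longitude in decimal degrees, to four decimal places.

lat 0.0497°, lon 36.2892°

R = 6378137 m. λ = x/R = 36.28919762°.
φ = 2·arctan(exp(y/R)) − 90° = 2·arctan(1.00087) − 90° = 0.04970378°.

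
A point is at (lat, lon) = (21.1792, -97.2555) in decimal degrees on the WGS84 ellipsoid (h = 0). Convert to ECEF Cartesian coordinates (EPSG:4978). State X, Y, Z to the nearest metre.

WGS84: a = 6378137 m, e² = 0.006694380; N(φ) = a/√(1−e²sin²φ) = 6380925.441 m.
X = (N+h)·cosφ·cosλ = -751441.104 m; Y = (N+h)·cosφ·sinλ = -5902283.895 m; Z = (N(1−e²)+h)·sinφ = 2289906.759 m.

X -751441 m, Y -5902284 m, Z 2289907 m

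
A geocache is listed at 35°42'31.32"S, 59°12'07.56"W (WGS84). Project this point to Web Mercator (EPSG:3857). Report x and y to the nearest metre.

x -6590348 m, y -4260613 m

Web Mercator is spherical with R = a = 6378137 m.
x = R·λ = 6378137 × -1.033271569 = -6590347.626 m.
y = R·ln tan(π/4 + φ/2) = 6378137 × -0.668002681 = -4260612.617 m.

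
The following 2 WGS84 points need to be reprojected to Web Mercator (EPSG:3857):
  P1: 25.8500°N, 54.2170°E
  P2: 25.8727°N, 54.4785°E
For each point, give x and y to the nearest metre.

P1: x 6035409 m, y 2980515 m; P2: x 6064519 m, y 2983323 m

Web Mercator: x = R·λ, y = R·ln tan(π/4+φ/2), R = 6378137 m.
P1 (25.8500°, 54.2170°) → (6035408.832, 2980514.631) m.
P2 (25.8727°, 54.4785°) → (6064518.879, 2983322.817) m.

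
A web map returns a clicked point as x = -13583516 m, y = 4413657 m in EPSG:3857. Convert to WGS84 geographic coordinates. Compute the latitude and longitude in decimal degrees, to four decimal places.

R = 6378137 m. λ = x/R = -122.02280035°.
φ = 2·arctan(exp(y/R)) − 90° = 2·arctan(1.99770) − 90° = 36.81719740°.

lat 36.8172°, lon -122.0228°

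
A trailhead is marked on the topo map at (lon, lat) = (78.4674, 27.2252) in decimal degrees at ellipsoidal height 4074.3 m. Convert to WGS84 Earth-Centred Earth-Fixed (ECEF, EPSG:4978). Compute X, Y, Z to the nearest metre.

WGS84: a = 6378137 m, e² = 0.006694380; N(φ) = a/√(1−e²sin²φ) = 6382609.932 m.
X = (N+h)·cosφ·cosλ = 1135404.057 m; Y = (N+h)·cosφ·sinλ = 5564481.514 m; Z = (N(1−e²)+h)·sinφ = 2902290.803 m.

X 1135404 m, Y 5564482 m, Z 2902291 m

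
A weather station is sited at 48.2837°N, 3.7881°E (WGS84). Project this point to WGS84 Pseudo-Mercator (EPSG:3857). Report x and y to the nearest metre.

x 421689 m, y 6154183 m

Web Mercator is spherical with R = a = 6378137 m.
x = R·λ = 6378137 × 0.066114817 = 421689.363 m.
y = R·ln tan(π/4 + φ/2) = 6378137 × 0.964887216 = 6154182.853 m.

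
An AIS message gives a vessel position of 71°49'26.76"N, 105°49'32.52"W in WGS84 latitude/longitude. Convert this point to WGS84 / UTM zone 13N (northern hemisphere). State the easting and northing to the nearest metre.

Zone 13 central meridian λ₀ = 6×13 − 183 = -105°; Δλ = -0.8257°.
Transverse Mercator on WGS84 with k₀ = 0.9996 gives E = 471253.275 m, N = 7969509.319 m.

E 471253 m, N 7969509 m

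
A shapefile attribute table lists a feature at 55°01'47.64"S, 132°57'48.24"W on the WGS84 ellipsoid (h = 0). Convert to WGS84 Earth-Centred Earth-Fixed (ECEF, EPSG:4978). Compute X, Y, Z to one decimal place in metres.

X -2497038.7 m, Y -2681177.9 m, Z -5203292.0 m

WGS84: a = 6378137 m, e² = 0.006694380; N(φ) = a/√(1−e²sin²φ) = 6392521.265 m.
X = (N+h)·cosφ·cosλ = -2497038.682 m; Y = (N+h)·cosφ·sinλ = -2681177.893 m; Z = (N(1−e²)+h)·sinφ = -5203292.008 m.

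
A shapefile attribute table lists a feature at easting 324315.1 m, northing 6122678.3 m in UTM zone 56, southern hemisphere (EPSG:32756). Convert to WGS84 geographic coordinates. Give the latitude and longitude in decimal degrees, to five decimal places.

lat -35.02330°, lon 151.07430°

Zone 56S: λ₀ = 153°, k₀ = 0.9996, false easting 500000 m, false northing 10000000 m.
Meridian distance M = (N − FN)/k₀ = -3878873.2 m.
Inverse transverse Mercator on WGS84 gives φ = -35.02329982°, λ = 151.07429966°.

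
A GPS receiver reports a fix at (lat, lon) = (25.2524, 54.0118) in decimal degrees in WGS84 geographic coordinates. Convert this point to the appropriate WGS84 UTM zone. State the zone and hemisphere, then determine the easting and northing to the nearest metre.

Longitude 54.0118° lies in the 6° band [54°, 60°), giving zone 40; latitude is north of the equator, so 40N.
Zone 40 central meridian λ₀ = 6×40 − 183 = 57°; Δλ = -2.9882°.
Transverse Mercator on WGS84 with k₀ = 0.9996 gives E = 198993.135 m, N = 2796246.725 m.

Zone 40N: E 198993 m, N 2796247 m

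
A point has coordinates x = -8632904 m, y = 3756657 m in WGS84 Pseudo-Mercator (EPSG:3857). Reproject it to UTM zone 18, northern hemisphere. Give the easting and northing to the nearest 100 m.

E 258900 m, N 3537700 m

Web Mercator inverse (R = 6378137 m) → φ = 31.94929769°, λ = -77.55069610°.
UTM 18N forward: E = 258905.333 m, N = 3537656.704 m.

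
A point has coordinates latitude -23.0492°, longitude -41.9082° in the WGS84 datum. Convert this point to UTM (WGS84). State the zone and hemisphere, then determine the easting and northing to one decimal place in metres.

Zone 24S: E 201982.0 m, N 7448070.8 m

Longitude -41.9082° lies in the 6° band [-42°, -36°), giving zone 24; latitude is south of the equator, so 24S.
Zone 24 central meridian λ₀ = 6×24 − 183 = -39°; Δλ = -2.9082°.
Transverse Mercator on WGS84 with k₀ = 0.9996 gives E = 201982.003 m, N = 7448070.845 m.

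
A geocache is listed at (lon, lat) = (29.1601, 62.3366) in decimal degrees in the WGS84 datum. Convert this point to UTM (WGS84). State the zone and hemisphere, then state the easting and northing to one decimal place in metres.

Zone 35N: E 611874.9 m, N 6913546.8 m

Longitude 29.1601° lies in the 6° band [24°, 30°), giving zone 35; latitude is north of the equator, so 35N.
Zone 35 central meridian λ₀ = 6×35 − 183 = 27°; Δλ = +2.1601°.
Transverse Mercator on WGS84 with k₀ = 0.9996 gives E = 611874.912 m, N = 6913546.783 m.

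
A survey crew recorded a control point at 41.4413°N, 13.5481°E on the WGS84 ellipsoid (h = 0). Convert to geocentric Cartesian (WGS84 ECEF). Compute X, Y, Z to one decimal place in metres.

WGS84: a = 6378137 m, e² = 0.006694380; N(φ) = a/√(1−e²sin²φ) = 6387509.446 m.
X = (N+h)·cosφ·cosλ = 4655054.426 m; Y = (N+h)·cosφ·sinλ = 1121713.703 m; Z = (N(1−e²)+h)·sinφ = 4199287.305 m.

X 4655054.4 m, Y 1121713.7 m, Z 4199287.3 m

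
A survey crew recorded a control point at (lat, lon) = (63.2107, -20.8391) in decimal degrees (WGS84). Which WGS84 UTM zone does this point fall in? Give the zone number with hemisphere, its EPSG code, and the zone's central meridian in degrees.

UTM zone = ⌊(λ + 180)/6⌋ + 1; -20.8391° ∈ [-24°, -18°) → zone 27.
Hemisphere: N (φ ≥ 0).
Central meridian λ₀ = 6×27 − 183 = -21°.
EPSG code: 32627.

Zone 27N (EPSG:32627), central meridian -21°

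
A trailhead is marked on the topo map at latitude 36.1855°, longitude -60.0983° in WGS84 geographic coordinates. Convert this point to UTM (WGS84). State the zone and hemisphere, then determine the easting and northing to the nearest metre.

Longitude -60.0983° lies in the 6° band [-66°, -60°), giving zone 20; latitude is north of the equator, so 20N.
Zone 20 central meridian λ₀ = 6×20 − 183 = -63°; Δλ = +2.9017°.
Transverse Mercator on WGS84 with k₀ = 0.9996 gives E = 760943.553 m, N = 4008426.533 m.

Zone 20N: E 760944 m, N 4008427 m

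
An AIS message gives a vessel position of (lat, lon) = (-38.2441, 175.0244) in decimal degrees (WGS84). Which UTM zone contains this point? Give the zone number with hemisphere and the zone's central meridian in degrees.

Zone 60S, central meridian 177°

UTM zone = ⌊(λ + 180)/6⌋ + 1; 175.0244° ∈ [174°, 180°) → zone 60.
Hemisphere: S (φ < 0).
Central meridian λ₀ = 6×60 − 183 = 177°.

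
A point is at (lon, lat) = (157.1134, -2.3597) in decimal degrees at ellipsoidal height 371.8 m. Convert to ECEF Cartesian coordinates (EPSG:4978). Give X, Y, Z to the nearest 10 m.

WGS84: a = 6378137 m, e² = 0.006694380; N(φ) = a/√(1−e²sin²φ) = 6378173.191 m.
X = (N+h)·cosφ·cosλ = -5871419.907 m; Y = (N+h)·cosφ·sinλ = 2478566.836 m; Z = (N(1−e²)+h)·sinφ = -260865.152 m.

X -5871420 m, Y 2478570 m, Z -260870 m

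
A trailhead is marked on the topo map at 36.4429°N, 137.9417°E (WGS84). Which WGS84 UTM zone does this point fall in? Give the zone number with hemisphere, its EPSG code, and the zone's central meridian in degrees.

Zone 53N (EPSG:32653), central meridian 135°

UTM zone = ⌊(λ + 180)/6⌋ + 1; 137.9417° ∈ [132°, 138°) → zone 53.
Hemisphere: N (φ ≥ 0).
Central meridian λ₀ = 6×53 − 183 = 135°.
EPSG code: 32653.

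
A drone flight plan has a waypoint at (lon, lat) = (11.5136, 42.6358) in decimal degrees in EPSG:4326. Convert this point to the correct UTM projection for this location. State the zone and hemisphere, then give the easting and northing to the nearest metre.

Longitude 11.5136° lies in the 6° band [6°, 12°), giving zone 32; latitude is north of the equator, so 32N.
Zone 32 central meridian λ₀ = 6×32 − 183 = 9°; Δλ = +2.5136°.
Transverse Mercator on WGS84 with k₀ = 0.9996 gives E = 706090.848 m, N = 4723435.334 m.

Zone 32N: E 706091 m, N 4723435 m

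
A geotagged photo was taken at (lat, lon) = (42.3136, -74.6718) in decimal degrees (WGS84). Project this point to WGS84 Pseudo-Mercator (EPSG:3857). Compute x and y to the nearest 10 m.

Web Mercator is spherical with R = a = 6378137 m.
x = R·λ = 6378137 × -1.303268768 = -8312426.753 m.
y = R·ln tan(π/4 + φ/2) = 6378137 × 0.816550597 = 5208071.575 m.

x -8312430 m, y 5208070 m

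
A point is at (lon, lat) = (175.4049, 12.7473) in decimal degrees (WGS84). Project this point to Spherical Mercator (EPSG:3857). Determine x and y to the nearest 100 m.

x 19526000 m, y 1430900 m

Web Mercator is spherical with R = a = 6378137 m.
x = R·λ = 6378137 × 3.061393029 = 19525984.151 m.
y = R·ln tan(π/4 + φ/2) = 6378137 × 0.224340820 = 1430876.485 m.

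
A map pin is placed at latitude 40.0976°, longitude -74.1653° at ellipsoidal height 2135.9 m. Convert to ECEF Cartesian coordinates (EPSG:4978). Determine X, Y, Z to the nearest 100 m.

WGS84: a = 6378137 m, e² = 0.006694380; N(φ) = a/√(1−e²sin²φ) = 6387012.140 m.
X = (N+h)·cosφ·cosλ = 1333581.746 m; Y = (N+h)·cosφ·sinλ = -4701907.070 m; Z = (N(1−e²)+h)·sinφ = 4087657.029 m.

X 1333600 m, Y -4701900 m, Z 4087700 m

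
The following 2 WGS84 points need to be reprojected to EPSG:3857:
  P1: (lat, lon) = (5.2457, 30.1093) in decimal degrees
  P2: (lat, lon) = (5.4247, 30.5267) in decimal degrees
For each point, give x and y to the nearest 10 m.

Web Mercator: x = R·λ, y = R·ln tan(π/4+φ/2), R = 6378137 m.
P1 (5.2457°, 30.1093°) → (3351751.944, 584766.169) m.
P2 (5.4247°, 30.5267°) → (3398216.700, 604779.067) m.

P1: x 3351750 m, y 584770 m; P2: x 3398220 m, y 604780 m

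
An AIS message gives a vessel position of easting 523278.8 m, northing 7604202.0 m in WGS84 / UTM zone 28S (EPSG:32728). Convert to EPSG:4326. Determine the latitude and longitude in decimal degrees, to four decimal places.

Zone 28S: λ₀ = -15°, k₀ = 0.9996, false easting 500000 m, false northing 10000000 m.
Meridian distance M = (N − FN)/k₀ = -2396756.7 m.
Inverse transverse Mercator on WGS84 gives φ = -21.66530012°, λ = -14.77500036°.

lat -21.6653°, lon -14.7750°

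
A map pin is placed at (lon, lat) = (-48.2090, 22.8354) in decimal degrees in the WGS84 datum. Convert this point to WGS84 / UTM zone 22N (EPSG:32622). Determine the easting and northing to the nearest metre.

E 786451 m, N 2528008 m

Zone 22 central meridian λ₀ = 6×22 − 183 = -51°; Δλ = +2.7910°.
Transverse Mercator on WGS84 with k₀ = 0.9996 gives E = 786451.282 m, N = 2528007.847 m.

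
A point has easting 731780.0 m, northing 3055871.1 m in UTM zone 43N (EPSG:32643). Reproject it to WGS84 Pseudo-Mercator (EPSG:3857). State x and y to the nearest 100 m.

x 8610400 m, y 3199500 m

Unproject from UTM 43N (λ₀ = 75°) → φ = 27.60700034°, λ = 77.34849951°.
Web Mercator (R = 6378137 m): x = 8610395.579 m, y = 3199515.271 m.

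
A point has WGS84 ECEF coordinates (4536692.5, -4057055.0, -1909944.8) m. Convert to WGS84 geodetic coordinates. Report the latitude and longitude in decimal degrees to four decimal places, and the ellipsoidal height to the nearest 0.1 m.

lat -17.5330°, lon -41.8055°, h 2594.8 m

λ = atan2(Y, X) = -41.80550042°; p = √(X²+Y²) = 6086154.3 m.
Bowring's method on WGS84 (a = 6378137 m, b = 6356752.314 m) gives φ = -17.53299971°, h = 2594.786 m.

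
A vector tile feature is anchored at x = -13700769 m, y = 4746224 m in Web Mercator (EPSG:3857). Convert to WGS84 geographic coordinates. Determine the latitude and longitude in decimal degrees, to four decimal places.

lat 39.1712°, lon -123.0761°

R = 6378137 m. λ = x/R = -123.07610197°.
φ = 2·arctan(exp(y/R)) − 90° = 2·arctan(2.10463) − 90° = 39.17119821°.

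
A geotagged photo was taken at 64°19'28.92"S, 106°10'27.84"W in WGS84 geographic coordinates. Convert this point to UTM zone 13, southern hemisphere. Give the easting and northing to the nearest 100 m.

Zone 13 central meridian λ₀ = 6×13 − 183 = -105°; Δλ = -1.1744°.
Transverse Mercator on WGS84 with k₀ = 0.9996 gives E = 443227.538 m, N = 2866278.396 m.

E 443200 m, N 2866300 m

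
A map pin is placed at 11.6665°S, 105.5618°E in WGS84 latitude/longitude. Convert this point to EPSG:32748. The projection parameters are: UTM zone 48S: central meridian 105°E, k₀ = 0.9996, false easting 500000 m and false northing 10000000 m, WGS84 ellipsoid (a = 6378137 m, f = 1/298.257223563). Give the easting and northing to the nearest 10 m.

Zone 48 central meridian λ₀ = 6×48 − 183 = 105°; Δλ = +0.5618°.
Transverse Mercator on WGS84 with k₀ = 0.9996 gives E = 561232.093 m, N = 8710263.000 m.

E 561230 m, N 8710260 m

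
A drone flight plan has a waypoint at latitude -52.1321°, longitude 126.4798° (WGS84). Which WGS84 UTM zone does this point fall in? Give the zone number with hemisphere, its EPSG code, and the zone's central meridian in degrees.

Zone 52S (EPSG:32752), central meridian 129°

UTM zone = ⌊(λ + 180)/6⌋ + 1; 126.4798° ∈ [126°, 132°) → zone 52.
Hemisphere: S (φ < 0).
Central meridian λ₀ = 6×52 − 183 = 129°.
EPSG code: 32752.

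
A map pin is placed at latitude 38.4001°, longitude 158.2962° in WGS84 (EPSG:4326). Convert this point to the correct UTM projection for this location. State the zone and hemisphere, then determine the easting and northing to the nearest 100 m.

Zone 57N: E 438500 m, N 4250400 m

Longitude 158.2962° lies in the 6° band [156°, 162°), giving zone 57; latitude is north of the equator, so 57N.
Zone 57 central meridian λ₀ = 6×57 − 183 = 159°; Δλ = -0.7038°.
Transverse Mercator on WGS84 with k₀ = 0.9996 gives E = 438545.109 m, N = 4250442.918 m.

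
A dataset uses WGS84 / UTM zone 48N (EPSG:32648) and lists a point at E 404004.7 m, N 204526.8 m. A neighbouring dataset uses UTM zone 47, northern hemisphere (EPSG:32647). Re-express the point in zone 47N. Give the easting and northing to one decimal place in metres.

UTM 48N → geographic: φ = 1.85020045°, λ = 104.13690029°.
UTM 47N (λ₀ = 99°) forward: E = 1072082.876 m, N = 205333.144 m.

E 1072082.9 m, N 205333.1 m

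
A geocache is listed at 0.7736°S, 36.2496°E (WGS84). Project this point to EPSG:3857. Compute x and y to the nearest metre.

x 4035287 m, y -86119 m

Web Mercator is spherical with R = a = 6378137 m.
x = R·λ = 6378137 × 0.632674873 = 4035287.013 m.
y = R·ln tan(π/4 + φ/2) = 6378137 × -0.013502277 = -86119.375 m.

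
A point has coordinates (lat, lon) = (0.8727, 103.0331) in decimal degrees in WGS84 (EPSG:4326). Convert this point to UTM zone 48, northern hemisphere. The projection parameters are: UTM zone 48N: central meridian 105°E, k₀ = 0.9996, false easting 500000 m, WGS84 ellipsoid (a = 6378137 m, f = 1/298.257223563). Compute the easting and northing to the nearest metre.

Zone 48 central meridian λ₀ = 6×48 − 183 = 105°; Δλ = -1.9669°.
Transverse Mercator on WGS84 with k₀ = 0.9996 gives E = 281115.228 m, N = 96516.886 m.

E 281115 m, N 96517 m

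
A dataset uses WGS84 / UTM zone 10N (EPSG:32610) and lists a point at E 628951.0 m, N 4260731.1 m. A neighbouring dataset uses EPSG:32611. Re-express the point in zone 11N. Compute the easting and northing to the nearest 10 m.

E 105560 m, N 4269390 m

UTM 10N → geographic: φ = 38.48559995°, λ = -121.52149977°.
UTM 11N (λ₀ = -117°) forward: E = 105563.336 m, N = 4269392.309 m.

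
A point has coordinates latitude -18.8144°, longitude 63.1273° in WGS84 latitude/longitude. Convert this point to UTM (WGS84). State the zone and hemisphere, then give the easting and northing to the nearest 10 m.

Longitude 63.1273° lies in the 6° band [60°, 66°), giving zone 41; latitude is south of the equator, so 41S.
Zone 41 central meridian λ₀ = 6×41 − 183 = 63°; Δλ = +0.1273°.
Transverse Mercator on WGS84 with k₀ = 0.9996 gives E = 513413.105 m, N = 7919703.768 m.

Zone 41S: E 513410 m, N 7919700 m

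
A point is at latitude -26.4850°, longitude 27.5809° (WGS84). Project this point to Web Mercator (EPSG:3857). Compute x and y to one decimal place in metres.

Web Mercator is spherical with R = a = 6378137 m.
x = R·λ = 6378137 × 0.481377516 = 3070291.744 m.
y = R·ln tan(π/4 + φ/2) = 6378137 × -0.479650301 = -3059275.334 m.

x 3070291.7 m, y -3059275.3 m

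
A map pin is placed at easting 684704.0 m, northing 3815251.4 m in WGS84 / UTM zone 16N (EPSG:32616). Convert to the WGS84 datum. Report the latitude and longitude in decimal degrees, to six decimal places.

Zone 16N: λ₀ = -87°, k₀ = 0.9996, false easting 500000 m.
Meridian distance M = (N − FN)/k₀ = 3816778.1 m.
Inverse transverse Mercator on WGS84 gives φ = 34.46230018°, λ = -84.98909954°.

lat 34.462300°, lon -84.989100°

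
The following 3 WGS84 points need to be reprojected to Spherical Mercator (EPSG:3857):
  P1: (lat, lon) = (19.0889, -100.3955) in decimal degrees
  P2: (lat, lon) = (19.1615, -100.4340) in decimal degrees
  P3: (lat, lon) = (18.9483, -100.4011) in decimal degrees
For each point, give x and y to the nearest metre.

Web Mercator: x = R·λ, y = R·ln tan(π/4+φ/2), R = 6378137 m.
P1 (19.0889°, -100.3955°) → (-11175975.938, 2165405.251) m.
P2 (19.1615°, -100.4340°) → (-11180261.738, 2173959.181) m.
P3 (18.9483°, -100.4011°) → (-11176599.327, 2148850.022) m.

P1: x -11175976 m, y 2165405 m; P2: x -11180262 m, y 2173959 m; P3: x -11176599 m, y 2148850 m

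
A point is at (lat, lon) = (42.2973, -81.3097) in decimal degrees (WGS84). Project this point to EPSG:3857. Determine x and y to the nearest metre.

Web Mercator is spherical with R = a = 6378137 m.
x = R·λ = 6378137 × -1.419121979 = -9051354.401 m.
y = R·ln tan(π/4 + φ/2) = 6378137 × 0.816165928 = 5205618.102 m.

x -9051354 m, y 5205618 m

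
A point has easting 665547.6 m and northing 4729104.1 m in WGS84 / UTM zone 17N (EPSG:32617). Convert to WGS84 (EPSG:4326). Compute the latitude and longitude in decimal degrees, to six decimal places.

Zone 17N: λ₀ = -81°, k₀ = 0.9996, false easting 500000 m.
Meridian distance M = (N − FN)/k₀ = 4730996.5 m.
Inverse transverse Mercator on WGS84 gives φ = 42.69660041°, λ = -78.97889955°.

lat 42.696600°, lon -78.978900°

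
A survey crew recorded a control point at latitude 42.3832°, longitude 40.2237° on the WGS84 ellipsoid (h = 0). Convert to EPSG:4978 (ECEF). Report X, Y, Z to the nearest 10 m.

X 3602640 m, Y 3047030 m, Z 4277140 m

WGS84: a = 6378137 m, e² = 0.006694380; N(φ) = a/√(1−e²sin²φ) = 6387859.922 m.
X = (N+h)·cosφ·cosλ = 3602644.314 m; Y = (N+h)·cosφ·sinλ = 3047025.802 m; Z = (N(1−e²)+h)·sinφ = 4277140.099 m.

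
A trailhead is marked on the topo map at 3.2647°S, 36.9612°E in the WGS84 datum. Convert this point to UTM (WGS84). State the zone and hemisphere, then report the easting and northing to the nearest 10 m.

Zone 37S: E 273450 m, N 9638920 m

Longitude 36.9612° lies in the 6° band [36°, 42°), giving zone 37; latitude is south of the equator, so 37S.
Zone 37 central meridian λ₀ = 6×37 − 183 = 39°; Δλ = -2.0388°.
Transverse Mercator on WGS84 with k₀ = 0.9996 gives E = 273450.507 m, N = 9638919.019 m.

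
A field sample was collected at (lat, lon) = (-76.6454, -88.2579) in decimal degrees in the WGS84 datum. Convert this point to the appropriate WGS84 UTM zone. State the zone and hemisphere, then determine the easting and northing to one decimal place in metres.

Zone 16S: E 467568.9 m, N 1492450.5 m

Longitude -88.2579° lies in the 6° band [-90°, -84°), giving zone 16; latitude is south of the equator, so 16S.
Zone 16 central meridian λ₀ = 6×16 − 183 = -87°; Δλ = -1.2579°.
Transverse Mercator on WGS84 with k₀ = 0.9996 gives E = 467568.900 m, N = 1492450.494 m.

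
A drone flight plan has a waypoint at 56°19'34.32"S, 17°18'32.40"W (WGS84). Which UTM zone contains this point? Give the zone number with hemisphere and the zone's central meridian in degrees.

UTM zone = ⌊(λ + 180)/6⌋ + 1; -17.3090° ∈ [-18°, -12°) → zone 28.
Hemisphere: S (φ < 0).
Central meridian λ₀ = 6×28 − 183 = -15°.

Zone 28S, central meridian -15°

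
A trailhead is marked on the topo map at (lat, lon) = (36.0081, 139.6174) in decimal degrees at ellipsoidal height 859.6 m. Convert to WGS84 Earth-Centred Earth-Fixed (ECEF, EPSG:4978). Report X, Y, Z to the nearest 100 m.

WGS84: a = 6378137 m, e² = 0.006694380; N(φ) = a/√(1−e²sin²φ) = 6385528.541 m.
X = (N+h)·cosφ·cosλ = -3935249.815 m; Y = (N+h)·cosφ·sinλ = 3347099.938 m; Z = (N(1−e²)+h)·sinφ = 3729424.116 m.

X -3935200 m, Y 3347100 m, Z 3729400 m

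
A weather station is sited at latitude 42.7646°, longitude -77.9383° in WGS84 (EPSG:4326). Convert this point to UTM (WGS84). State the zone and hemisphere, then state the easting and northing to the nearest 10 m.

Longitude -77.9383° lies in the 6° band [-78°, -72°), giving zone 18; latitude is north of the equator, so 18N.
Zone 18 central meridian λ₀ = 6×18 − 183 = -75°; Δλ = -2.9383°.
Transverse Mercator on WGS84 with k₀ = 0.9996 gives E = 259583.394 m, N = 4738862.204 m.

Zone 18N: E 259580 m, N 4738860 m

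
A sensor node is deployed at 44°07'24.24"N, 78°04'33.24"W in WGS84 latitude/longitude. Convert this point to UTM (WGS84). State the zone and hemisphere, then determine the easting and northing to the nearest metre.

Longitude -78.0759° lies in the 6° band [-84°, -78°), giving zone 17; latitude is north of the equator, so 17N.
Zone 17 central meridian λ₀ = 6×17 − 183 = -81°; Δλ = +2.9241°.
Transverse Mercator on WGS84 with k₀ = 0.9996 gives E = 733953.923 m, N = 4889736.907 m.

Zone 17N: E 733954 m, N 4889737 m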